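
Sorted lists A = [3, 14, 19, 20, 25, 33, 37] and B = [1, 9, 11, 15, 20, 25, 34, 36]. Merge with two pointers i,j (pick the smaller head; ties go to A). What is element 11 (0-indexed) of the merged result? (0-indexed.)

merged[11] = 33

i=0 j=0: A[i]=3>B[j]=1 take 1, j++
i=0 j=1: A[i]=3<=B[j]=9 take 3, i++
i=1 j=1: A[i]=14>B[j]=9 take 9, j++
i=1 j=2: A[i]=14>B[j]=11 take 11, j++
i=1 j=3: A[i]=14<=B[j]=15 take 14, i++
i=2 j=3: A[i]=19>B[j]=15 take 15, j++
i=2 j=4: A[i]=19<=B[j]=20 take 19, i++
i=3 j=4: A[i]=20<=B[j]=20 take 20, i++
i=4 j=4: A[i]=25>B[j]=20 take 20, j++
i=4 j=5: A[i]=25<=B[j]=25 take 25, i++
i=5 j=5: A[i]=33>B[j]=25 take 25, j++
i=5 j=6: A[i]=33<=B[j]=34 take 33, i++
i=6 j=6: A[i]=37>B[j]=34 take 34, j++
i=6 j=7: A[i]=37>B[j]=36 take 36, j++
i=6 j=8: B done, take A[i]=37, i++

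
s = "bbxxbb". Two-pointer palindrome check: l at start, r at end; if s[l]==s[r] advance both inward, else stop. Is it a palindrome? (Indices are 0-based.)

palindrome

l=0 r=5: 'b'=='b', l++,r--
l=1 r=4: 'b'=='b', l++,r--
l=2 r=3: 'x'=='x', l++,r--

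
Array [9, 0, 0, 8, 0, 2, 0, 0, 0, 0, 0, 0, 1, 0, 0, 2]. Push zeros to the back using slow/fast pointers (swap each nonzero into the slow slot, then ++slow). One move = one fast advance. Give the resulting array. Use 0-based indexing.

[9, 8, 2, 1, 2, 0, 0, 0, 0, 0, 0, 0, 0, 0, 0, 0]

(s=0,f=0) a[fast]=9≠0 swap→a[0]=9 → slow++,fast++
(s=1,f=1) a[fast]=0 → fast++
(s=1,f=2) a[fast]=0 → fast++
(s=1,f=3) a[fast]=8≠0 swap→a[1]=8 → slow++,fast++
(s=2,f=4) a[fast]=0 → fast++
(s=2,f=5) a[fast]=2≠0 swap→a[2]=2 → slow++,fast++
(s=3,f=6) a[fast]=0 → fast++
(s=3,f=7) a[fast]=0 → fast++
(s=3,f=8) a[fast]=0 → fast++
(s=3,f=9) a[fast]=0 → fast++
(s=3,f=10) a[fast]=0 → fast++
(s=3,f=11) a[fast]=0 → fast++
(s=3,f=12) a[fast]=1≠0 swap→a[3]=1 → slow++,fast++
(s=4,f=13) a[fast]=0 → fast++
(s=4,f=14) a[fast]=0 → fast++
(s=4,f=15) a[fast]=2≠0 swap→a[4]=2 → slow++,fast++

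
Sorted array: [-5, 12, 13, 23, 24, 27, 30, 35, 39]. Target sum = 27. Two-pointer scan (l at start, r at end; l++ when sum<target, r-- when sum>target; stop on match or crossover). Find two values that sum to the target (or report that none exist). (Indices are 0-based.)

no pair

l=0 r=8: -5+39=34 >27, r--
l=0 r=7: -5+35=30 >27, r--
l=0 r=6: -5+30=25 <27, l++
l=1 r=6: 12+30=42 >27, r--
l=1 r=5: 12+27=39 >27, r--
l=1 r=4: 12+24=36 >27, r--
l=1 r=3: 12+23=35 >27, r--
l=1 r=2: 12+13=25 <27, l++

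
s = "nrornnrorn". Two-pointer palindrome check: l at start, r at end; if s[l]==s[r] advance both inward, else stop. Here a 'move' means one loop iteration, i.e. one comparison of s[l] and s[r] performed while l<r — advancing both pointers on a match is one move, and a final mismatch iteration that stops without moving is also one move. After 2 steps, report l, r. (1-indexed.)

[1,10] 'n'=='n' → l++,r--
[2,9] 'r'=='r' → l++,r--

l=3, r=8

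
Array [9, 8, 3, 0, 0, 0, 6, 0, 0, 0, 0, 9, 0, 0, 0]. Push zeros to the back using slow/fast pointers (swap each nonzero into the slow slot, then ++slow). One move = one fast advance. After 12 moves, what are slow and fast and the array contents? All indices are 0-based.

slow=0 fast=0: a[fast]=9≠0 swap→a[0]=9, slow++,fast++
slow=1 fast=1: a[fast]=8≠0 swap→a[1]=8, slow++,fast++
slow=2 fast=2: a[fast]=3≠0 swap→a[2]=3, slow++,fast++
slow=3 fast=3: a[fast]=0, fast++
slow=3 fast=4: a[fast]=0, fast++
slow=3 fast=5: a[fast]=0, fast++
slow=3 fast=6: a[fast]=6≠0 swap→a[3]=6, slow++,fast++
slow=4 fast=7: a[fast]=0, fast++
slow=4 fast=8: a[fast]=0, fast++
slow=4 fast=9: a[fast]=0, fast++
slow=4 fast=10: a[fast]=0, fast++
slow=4 fast=11: a[fast]=9≠0 swap→a[4]=9, slow++,fast++

slow=5, fast=12, a=[9, 8, 3, 6, 9, 0, 0, 0, 0, 0, 0, 0, 0, 0, 0]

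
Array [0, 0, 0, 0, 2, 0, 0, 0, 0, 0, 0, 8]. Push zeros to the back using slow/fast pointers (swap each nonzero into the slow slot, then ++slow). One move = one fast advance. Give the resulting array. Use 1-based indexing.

slow=1 fast=1: a[fast]=0, fast++
slow=1 fast=2: a[fast]=0, fast++
slow=1 fast=3: a[fast]=0, fast++
slow=1 fast=4: a[fast]=0, fast++
slow=1 fast=5: a[fast]=2≠0 swap→a[1]=2, slow++,fast++
slow=2 fast=6: a[fast]=0, fast++
slow=2 fast=7: a[fast]=0, fast++
slow=2 fast=8: a[fast]=0, fast++
slow=2 fast=9: a[fast]=0, fast++
slow=2 fast=10: a[fast]=0, fast++
slow=2 fast=11: a[fast]=0, fast++
slow=2 fast=12: a[fast]=8≠0 swap→a[2]=8, slow++,fast++

[2, 8, 0, 0, 0, 0, 0, 0, 0, 0, 0, 0]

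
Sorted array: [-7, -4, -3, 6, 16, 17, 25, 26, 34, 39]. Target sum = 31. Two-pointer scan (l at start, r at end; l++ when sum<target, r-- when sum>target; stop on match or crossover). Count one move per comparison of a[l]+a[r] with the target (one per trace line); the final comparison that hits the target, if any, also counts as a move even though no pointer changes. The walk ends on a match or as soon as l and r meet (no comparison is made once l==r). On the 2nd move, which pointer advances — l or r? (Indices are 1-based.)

l=1 r=10: -7+39=32 >31, r--
l=1 r=9: -7+34=27 <31, l++

l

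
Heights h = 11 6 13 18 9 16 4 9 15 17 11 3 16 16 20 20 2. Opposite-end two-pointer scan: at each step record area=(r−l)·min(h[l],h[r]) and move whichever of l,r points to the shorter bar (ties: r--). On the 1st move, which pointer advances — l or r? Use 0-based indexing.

[0,16] min(11,2)*16=32 best=32 * → r--

r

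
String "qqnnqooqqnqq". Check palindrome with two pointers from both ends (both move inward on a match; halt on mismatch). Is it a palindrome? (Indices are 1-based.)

not a palindrome (mismatch at 4,9)

l=1 r=12: 'q'=='q', l++,r--
l=2 r=11: 'q'=='q', l++,r--
l=3 r=10: 'n'=='n', l++,r--
l=4 r=9: 'n'!='q', stop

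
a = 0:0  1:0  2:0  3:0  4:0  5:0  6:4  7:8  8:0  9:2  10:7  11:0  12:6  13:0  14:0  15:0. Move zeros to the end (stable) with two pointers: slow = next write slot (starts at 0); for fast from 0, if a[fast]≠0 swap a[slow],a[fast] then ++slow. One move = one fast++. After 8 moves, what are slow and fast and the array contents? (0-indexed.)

slow=2, fast=8, a=[4, 8, 0, 0, 0, 0, 0, 0, 0, 2, 7, 0, 6, 0, 0, 0]

slow=0 fast=0: a[fast]=0, fast++
slow=0 fast=1: a[fast]=0, fast++
slow=0 fast=2: a[fast]=0, fast++
slow=0 fast=3: a[fast]=0, fast++
slow=0 fast=4: a[fast]=0, fast++
slow=0 fast=5: a[fast]=0, fast++
slow=0 fast=6: a[fast]=4≠0 swap→a[0]=4, slow++,fast++
slow=1 fast=7: a[fast]=8≠0 swap→a[1]=8, slow++,fast++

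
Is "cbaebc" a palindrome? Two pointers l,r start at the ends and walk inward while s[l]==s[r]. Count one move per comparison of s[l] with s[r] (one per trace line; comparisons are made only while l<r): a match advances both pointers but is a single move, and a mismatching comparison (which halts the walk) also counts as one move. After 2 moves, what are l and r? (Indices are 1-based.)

l=3, r=4

l=1 r=6: 'c'=='c', l++,r--
l=2 r=5: 'b'=='b', l++,r--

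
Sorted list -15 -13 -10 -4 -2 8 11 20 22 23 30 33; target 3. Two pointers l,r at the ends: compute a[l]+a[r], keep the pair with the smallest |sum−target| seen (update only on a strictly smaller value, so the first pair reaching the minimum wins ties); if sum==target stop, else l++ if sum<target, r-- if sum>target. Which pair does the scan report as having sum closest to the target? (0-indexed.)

pair (-4, 8) with sum 4 (|Δ|=1)

l=0 r=11: -15+33=18 d=15 *, r--
l=0 r=10: -15+30=15 d=12 *, r--
l=0 r=9: -15+23=8 d=5 *, r--
l=0 r=8: -15+22=7 d=4 *, r--
l=0 r=7: -15+20=5 d=2 *, r--
l=0 r=6: -15+11=-4 d=7, l++
l=1 r=6: -13+11=-2 d=5, l++
l=2 r=6: -10+11=1 d=2, l++
l=3 r=6: -4+11=7 d=4, r--
l=3 r=5: -4+8=4 d=1 *, r--
l=3 r=4: -4+-2=-6 d=9, l++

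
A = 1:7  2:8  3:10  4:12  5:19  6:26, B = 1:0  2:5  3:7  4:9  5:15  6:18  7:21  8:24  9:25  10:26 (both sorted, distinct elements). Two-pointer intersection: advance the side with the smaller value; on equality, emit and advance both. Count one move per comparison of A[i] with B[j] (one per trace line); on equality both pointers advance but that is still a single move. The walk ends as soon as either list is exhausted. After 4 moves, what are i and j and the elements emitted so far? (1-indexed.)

i=3, j=4, emitted=[7]

[i=1,j=1] 7>0 → j++
[i=1,j=2] 7>5 → j++
[i=1,j=3] 7==7 emit → i++,j++
[i=2,j=4] 8<9 → i++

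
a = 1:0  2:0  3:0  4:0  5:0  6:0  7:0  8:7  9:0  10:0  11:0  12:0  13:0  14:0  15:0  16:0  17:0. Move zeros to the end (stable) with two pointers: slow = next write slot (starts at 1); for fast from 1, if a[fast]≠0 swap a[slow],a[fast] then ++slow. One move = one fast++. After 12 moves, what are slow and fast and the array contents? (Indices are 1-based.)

slow=2, fast=13, a=[7, 0, 0, 0, 0, 0, 0, 0, 0, 0, 0, 0, 0, 0, 0, 0, 0]

(s=1,f=1) a[fast]=0 → fast++
(s=1,f=2) a[fast]=0 → fast++
(s=1,f=3) a[fast]=0 → fast++
(s=1,f=4) a[fast]=0 → fast++
(s=1,f=5) a[fast]=0 → fast++
(s=1,f=6) a[fast]=0 → fast++
(s=1,f=7) a[fast]=0 → fast++
(s=1,f=8) a[fast]=7≠0 swap→a[1]=7 → slow++,fast++
(s=2,f=9) a[fast]=0 → fast++
(s=2,f=10) a[fast]=0 → fast++
(s=2,f=11) a[fast]=0 → fast++
(s=2,f=12) a[fast]=0 → fast++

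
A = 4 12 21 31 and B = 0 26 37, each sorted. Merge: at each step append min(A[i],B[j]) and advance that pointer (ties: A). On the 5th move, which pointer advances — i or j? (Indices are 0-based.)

[i=0,j=0] A[i]=4>B[j]=0 take 0 → j++
[i=0,j=1] A[i]=4<=B[j]=26 take 4 → i++
[i=1,j=1] A[i]=12<=B[j]=26 take 12 → i++
[i=2,j=1] A[i]=21<=B[j]=26 take 21 → i++
[i=3,j=1] A[i]=31>B[j]=26 take 26 → j++

j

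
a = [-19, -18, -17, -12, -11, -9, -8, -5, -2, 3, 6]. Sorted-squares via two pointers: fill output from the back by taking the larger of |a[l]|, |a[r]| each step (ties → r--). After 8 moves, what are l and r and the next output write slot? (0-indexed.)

l=0 r=10: |-19|>|6| out[10]=361, l++
l=1 r=10: |-18|>|6| out[9]=324, l++
l=2 r=10: |-17|>|6| out[8]=289, l++
l=3 r=10: |-12|>|6| out[7]=144, l++
l=4 r=10: |-11|>|6| out[6]=121, l++
l=5 r=10: |-9|>|6| out[5]=81, l++
l=6 r=10: |-8|>|6| out[4]=64, l++
l=7 r=10: |-5|<=|6| out[3]=36, r--

l=7, r=9, next write slot=2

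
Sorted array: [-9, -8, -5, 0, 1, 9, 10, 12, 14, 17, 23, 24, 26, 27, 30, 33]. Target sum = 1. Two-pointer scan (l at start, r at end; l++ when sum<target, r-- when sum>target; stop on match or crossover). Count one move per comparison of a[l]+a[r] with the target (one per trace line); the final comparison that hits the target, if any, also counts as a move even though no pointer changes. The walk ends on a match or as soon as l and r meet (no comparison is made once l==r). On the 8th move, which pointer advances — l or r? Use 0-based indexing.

[0,15] -9+33=24 >1 → r--
[0,14] -9+30=21 >1 → r--
[0,13] -9+27=18 >1 → r--
[0,12] -9+26=17 >1 → r--
[0,11] -9+24=15 >1 → r--
[0,10] -9+23=14 >1 → r--
[0,9] -9+17=8 >1 → r--
[0,8] -9+14=5 >1 → r--

r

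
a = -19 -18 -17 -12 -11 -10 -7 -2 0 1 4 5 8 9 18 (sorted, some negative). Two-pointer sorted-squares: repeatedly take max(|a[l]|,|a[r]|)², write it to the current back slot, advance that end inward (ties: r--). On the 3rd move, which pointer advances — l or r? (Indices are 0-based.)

[0,14] |-19|>|18| out[14]=361 → l++
[1,14] |-18|<=|18| out[13]=324 → r--
[1,13] |-18|>|9| out[12]=324 → l++

l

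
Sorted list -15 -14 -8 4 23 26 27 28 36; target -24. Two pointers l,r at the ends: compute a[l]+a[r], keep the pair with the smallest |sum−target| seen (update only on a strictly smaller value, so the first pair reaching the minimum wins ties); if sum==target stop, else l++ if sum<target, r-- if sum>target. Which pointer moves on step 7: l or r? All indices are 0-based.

[0,8] -15+36=21 d=45 * → r--
[0,7] -15+28=13 d=37 * → r--
[0,6] -15+27=12 d=36 * → r--
[0,5] -15+26=11 d=35 * → r--
[0,4] -15+23=8 d=32 * → r--
[0,3] -15+4=-11 d=13 * → r--
[0,2] -15+-8=-23 d=1 * → r--

r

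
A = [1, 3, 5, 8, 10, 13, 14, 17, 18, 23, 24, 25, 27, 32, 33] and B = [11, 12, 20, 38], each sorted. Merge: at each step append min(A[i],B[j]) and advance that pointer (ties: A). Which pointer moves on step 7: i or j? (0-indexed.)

j

i=0 j=0: A[i]=1<=B[j]=11 take 1, i++
i=1 j=0: A[i]=3<=B[j]=11 take 3, i++
i=2 j=0: A[i]=5<=B[j]=11 take 5, i++
i=3 j=0: A[i]=8<=B[j]=11 take 8, i++
i=4 j=0: A[i]=10<=B[j]=11 take 10, i++
i=5 j=0: A[i]=13>B[j]=11 take 11, j++
i=5 j=1: A[i]=13>B[j]=12 take 12, j++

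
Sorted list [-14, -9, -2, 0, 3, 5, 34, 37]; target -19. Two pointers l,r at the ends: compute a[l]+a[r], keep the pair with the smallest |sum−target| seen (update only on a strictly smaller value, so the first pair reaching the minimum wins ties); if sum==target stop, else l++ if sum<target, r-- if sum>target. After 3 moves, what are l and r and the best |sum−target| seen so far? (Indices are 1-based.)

l=1, r=5, best |Δ|=10

[1,8] -14+37=23 d=42 * → r--
[1,7] -14+34=20 d=39 * → r--
[1,6] -14+5=-9 d=10 * → r--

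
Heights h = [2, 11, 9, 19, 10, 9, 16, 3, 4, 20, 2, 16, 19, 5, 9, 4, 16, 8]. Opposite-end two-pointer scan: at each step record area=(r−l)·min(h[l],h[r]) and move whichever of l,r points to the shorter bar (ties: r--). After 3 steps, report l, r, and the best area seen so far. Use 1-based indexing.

l=3, r=17, best area=165

l=1 r=18: min(2,8)*17=34 best=34 *, l++
l=2 r=18: min(11,8)*16=128 best=128 *, r--
l=2 r=17: min(11,16)*15=165 best=165 *, l++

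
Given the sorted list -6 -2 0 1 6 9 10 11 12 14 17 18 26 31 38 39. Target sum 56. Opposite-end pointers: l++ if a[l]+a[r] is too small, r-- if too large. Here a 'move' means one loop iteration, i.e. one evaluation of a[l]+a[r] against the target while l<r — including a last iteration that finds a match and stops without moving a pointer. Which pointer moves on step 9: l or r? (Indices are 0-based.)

[0,15] -6+39=33 <56 → l++
[1,15] -2+39=37 <56 → l++
[2,15] 0+39=39 <56 → l++
[3,15] 1+39=40 <56 → l++
[4,15] 6+39=45 <56 → l++
[5,15] 9+39=48 <56 → l++
[6,15] 10+39=49 <56 → l++
[7,15] 11+39=50 <56 → l++
[8,15] 12+39=51 <56 → l++

l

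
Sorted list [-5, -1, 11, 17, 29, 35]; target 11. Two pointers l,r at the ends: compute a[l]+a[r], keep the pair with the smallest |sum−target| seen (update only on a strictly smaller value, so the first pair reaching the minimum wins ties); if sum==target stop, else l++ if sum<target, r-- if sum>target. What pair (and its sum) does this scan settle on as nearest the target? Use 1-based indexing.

pair (-5, 17) with sum 12 (|Δ|=1)

l=1 r=6: -5+35=30 d=19 *, r--
l=1 r=5: -5+29=24 d=13 *, r--
l=1 r=4: -5+17=12 d=1 *, r--
l=1 r=3: -5+11=6 d=5, l++
l=2 r=3: -1+11=10 d=1, l++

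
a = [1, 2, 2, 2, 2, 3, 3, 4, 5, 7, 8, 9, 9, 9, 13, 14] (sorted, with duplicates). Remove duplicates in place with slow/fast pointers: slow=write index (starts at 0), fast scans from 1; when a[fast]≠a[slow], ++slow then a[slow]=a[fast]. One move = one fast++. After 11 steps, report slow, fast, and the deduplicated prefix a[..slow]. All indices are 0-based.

slow=7, fast=12, prefix=[1, 2, 3, 4, 5, 7, 8, 9]

slow=0 fast=1: a[fast]=2≠a[slow]=1 write a[1]=2, slow++,fast++
slow=1 fast=2: a[fast]=2=a[slow] dup, fast++
slow=1 fast=3: a[fast]=2=a[slow] dup, fast++
slow=1 fast=4: a[fast]=2=a[slow] dup, fast++
slow=1 fast=5: a[fast]=3≠a[slow]=2 write a[2]=3, slow++,fast++
slow=2 fast=6: a[fast]=3=a[slow] dup, fast++
slow=2 fast=7: a[fast]=4≠a[slow]=3 write a[3]=4, slow++,fast++
slow=3 fast=8: a[fast]=5≠a[slow]=4 write a[4]=5, slow++,fast++
slow=4 fast=9: a[fast]=7≠a[slow]=5 write a[5]=7, slow++,fast++
slow=5 fast=10: a[fast]=8≠a[slow]=7 write a[6]=8, slow++,fast++
slow=6 fast=11: a[fast]=9≠a[slow]=8 write a[7]=9, slow++,fast++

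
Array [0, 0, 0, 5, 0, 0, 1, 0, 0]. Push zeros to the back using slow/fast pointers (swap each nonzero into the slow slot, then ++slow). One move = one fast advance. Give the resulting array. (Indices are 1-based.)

[5, 1, 0, 0, 0, 0, 0, 0, 0]

(s=1,f=1) a[fast]=0 → fast++
(s=1,f=2) a[fast]=0 → fast++
(s=1,f=3) a[fast]=0 → fast++
(s=1,f=4) a[fast]=5≠0 swap→a[1]=5 → slow++,fast++
(s=2,f=5) a[fast]=0 → fast++
(s=2,f=6) a[fast]=0 → fast++
(s=2,f=7) a[fast]=1≠0 swap→a[2]=1 → slow++,fast++
(s=3,f=8) a[fast]=0 → fast++
(s=3,f=9) a[fast]=0 → fast++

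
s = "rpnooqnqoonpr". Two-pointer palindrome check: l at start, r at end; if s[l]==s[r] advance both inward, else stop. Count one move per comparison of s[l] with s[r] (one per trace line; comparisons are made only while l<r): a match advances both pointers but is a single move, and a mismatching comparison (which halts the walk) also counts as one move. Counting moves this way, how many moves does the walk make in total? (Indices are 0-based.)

6 moves

l=0 r=12: 'r'=='r', l++,r--
l=1 r=11: 'p'=='p', l++,r--
l=2 r=10: 'n'=='n', l++,r--
l=3 r=9: 'o'=='o', l++,r--
l=4 r=8: 'o'=='o', l++,r--
l=5 r=7: 'q'=='q', l++,r--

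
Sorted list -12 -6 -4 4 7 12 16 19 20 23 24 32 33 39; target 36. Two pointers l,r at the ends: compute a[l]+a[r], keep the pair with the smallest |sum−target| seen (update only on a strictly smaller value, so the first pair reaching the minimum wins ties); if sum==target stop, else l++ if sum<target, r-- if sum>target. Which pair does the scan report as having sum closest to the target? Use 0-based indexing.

pair (4, 32) with sum 36 (|Δ|=0)

[0,13] -12+39=27 d=9 * → l++
[1,13] -6+39=33 d=3 * → l++
[2,13] -4+39=35 d=1 * → l++
[3,13] 4+39=43 d=7 → r--
[3,12] 4+33=37 d=1 → r--
[3,11] 4+32=36 d=0 * → stop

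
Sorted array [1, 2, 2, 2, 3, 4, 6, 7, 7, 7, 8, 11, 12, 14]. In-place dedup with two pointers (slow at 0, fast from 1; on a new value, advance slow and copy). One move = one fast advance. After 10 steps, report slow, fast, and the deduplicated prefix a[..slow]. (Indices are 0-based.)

slow=6, fast=11, prefix=[1, 2, 3, 4, 6, 7, 8]

(s=0,f=1) a[fast]=2≠a[slow]=1 write a[1]=2 → slow++,fast++
(s=1,f=2) a[fast]=2=a[slow] dup → fast++
(s=1,f=3) a[fast]=2=a[slow] dup → fast++
(s=1,f=4) a[fast]=3≠a[slow]=2 write a[2]=3 → slow++,fast++
(s=2,f=5) a[fast]=4≠a[slow]=3 write a[3]=4 → slow++,fast++
(s=3,f=6) a[fast]=6≠a[slow]=4 write a[4]=6 → slow++,fast++
(s=4,f=7) a[fast]=7≠a[slow]=6 write a[5]=7 → slow++,fast++
(s=5,f=8) a[fast]=7=a[slow] dup → fast++
(s=5,f=9) a[fast]=7=a[slow] dup → fast++
(s=5,f=10) a[fast]=8≠a[slow]=7 write a[6]=8 → slow++,fast++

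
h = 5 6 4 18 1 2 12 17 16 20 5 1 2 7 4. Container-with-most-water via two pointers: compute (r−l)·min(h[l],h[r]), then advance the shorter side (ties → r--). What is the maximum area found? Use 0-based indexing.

[0,14] min(5,4)*14=56 best=56 * → r--
[0,13] min(5,7)*13=65 best=65 * → l++
[1,13] min(6,7)*12=72 best=72 * → l++
[2,13] min(4,7)*11=44 best=72 → l++
[3,13] min(18,7)*10=70 best=72 → r--
[3,12] min(18,2)*9=18 best=72 → r--
[3,11] min(18,1)*8=8 best=72 → r--
[3,10] min(18,5)*7=35 best=72 → r--
[3,9] min(18,20)*6=108 best=108 * → l++
[4,9] min(1,20)*5=5 best=108 → l++
[5,9] min(2,20)*4=8 best=108 → l++
[6,9] min(12,20)*3=36 best=108 → l++
[7,9] min(17,20)*2=34 best=108 → l++
[8,9] min(16,20)*1=16 best=108 → l++

max area = 108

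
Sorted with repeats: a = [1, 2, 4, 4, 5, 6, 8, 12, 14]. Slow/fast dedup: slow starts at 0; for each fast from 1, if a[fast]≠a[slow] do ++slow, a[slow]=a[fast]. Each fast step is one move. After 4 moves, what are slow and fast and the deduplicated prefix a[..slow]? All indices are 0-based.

slow=0 fast=1: a[fast]=2≠a[slow]=1 write a[1]=2, slow++,fast++
slow=1 fast=2: a[fast]=4≠a[slow]=2 write a[2]=4, slow++,fast++
slow=2 fast=3: a[fast]=4=a[slow] dup, fast++
slow=2 fast=4: a[fast]=5≠a[slow]=4 write a[3]=5, slow++,fast++

slow=3, fast=5, prefix=[1, 2, 4, 5]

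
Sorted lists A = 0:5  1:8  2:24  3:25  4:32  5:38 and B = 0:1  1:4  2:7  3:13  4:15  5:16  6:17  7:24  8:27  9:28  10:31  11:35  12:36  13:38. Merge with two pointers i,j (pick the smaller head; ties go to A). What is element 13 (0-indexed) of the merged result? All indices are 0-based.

[i=0,j=0] A[i]=5>B[j]=1 take 1 → j++
[i=0,j=1] A[i]=5>B[j]=4 take 4 → j++
[i=0,j=2] A[i]=5<=B[j]=7 take 5 → i++
[i=1,j=2] A[i]=8>B[j]=7 take 7 → j++
[i=1,j=3] A[i]=8<=B[j]=13 take 8 → i++
[i=2,j=3] A[i]=24>B[j]=13 take 13 → j++
[i=2,j=4] A[i]=24>B[j]=15 take 15 → j++
[i=2,j=5] A[i]=24>B[j]=16 take 16 → j++
[i=2,j=6] A[i]=24>B[j]=17 take 17 → j++
[i=2,j=7] A[i]=24<=B[j]=24 take 24 → i++
[i=3,j=7] A[i]=25>B[j]=24 take 24 → j++
[i=3,j=8] A[i]=25<=B[j]=27 take 25 → i++
[i=4,j=8] A[i]=32>B[j]=27 take 27 → j++
[i=4,j=9] A[i]=32>B[j]=28 take 28 → j++
[i=4,j=10] A[i]=32>B[j]=31 take 31 → j++
[i=4,j=11] A[i]=32<=B[j]=35 take 32 → i++
[i=5,j=11] A[i]=38>B[j]=35 take 35 → j++
[i=5,j=12] A[i]=38>B[j]=36 take 36 → j++
[i=5,j=13] A[i]=38<=B[j]=38 take 38 → i++
[i=6,j=13] A done, take B[j]=38 → j++

merged[13] = 28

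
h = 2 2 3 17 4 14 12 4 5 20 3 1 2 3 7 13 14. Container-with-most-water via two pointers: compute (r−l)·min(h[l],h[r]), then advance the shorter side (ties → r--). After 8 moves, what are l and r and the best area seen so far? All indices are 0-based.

l=0 r=16: min(2,14)*16=32 best=32 *, l++
l=1 r=16: min(2,14)*15=30 best=32, l++
l=2 r=16: min(3,14)*14=42 best=42 *, l++
l=3 r=16: min(17,14)*13=182 best=182 *, r--
l=3 r=15: min(17,13)*12=156 best=182, r--
l=3 r=14: min(17,7)*11=77 best=182, r--
l=3 r=13: min(17,3)*10=30 best=182, r--
l=3 r=12: min(17,2)*9=18 best=182, r--

l=3, r=11, best area=182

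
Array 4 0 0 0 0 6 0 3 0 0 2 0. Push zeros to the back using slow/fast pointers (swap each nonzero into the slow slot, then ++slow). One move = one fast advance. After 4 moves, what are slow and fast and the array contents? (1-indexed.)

slow=2, fast=5, a=[4, 0, 0, 0, 0, 6, 0, 3, 0, 0, 2, 0]

slow=1 fast=1: a[fast]=4≠0 swap→a[1]=4, slow++,fast++
slow=2 fast=2: a[fast]=0, fast++
slow=2 fast=3: a[fast]=0, fast++
slow=2 fast=4: a[fast]=0, fast++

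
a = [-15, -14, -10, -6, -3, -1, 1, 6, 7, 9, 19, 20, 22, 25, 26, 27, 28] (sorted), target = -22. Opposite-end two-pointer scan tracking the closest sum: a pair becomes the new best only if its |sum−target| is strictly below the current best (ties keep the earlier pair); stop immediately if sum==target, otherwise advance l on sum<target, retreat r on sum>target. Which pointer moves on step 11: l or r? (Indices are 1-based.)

r

[1,17] -15+28=13 d=35 * → r--
[1,16] -15+27=12 d=34 * → r--
[1,15] -15+26=11 d=33 * → r--
[1,14] -15+25=10 d=32 * → r--
[1,13] -15+22=7 d=29 * → r--
[1,12] -15+20=5 d=27 * → r--
[1,11] -15+19=4 d=26 * → r--
[1,10] -15+9=-6 d=16 * → r--
[1,9] -15+7=-8 d=14 * → r--
[1,8] -15+6=-9 d=13 * → r--
[1,7] -15+1=-14 d=8 * → r--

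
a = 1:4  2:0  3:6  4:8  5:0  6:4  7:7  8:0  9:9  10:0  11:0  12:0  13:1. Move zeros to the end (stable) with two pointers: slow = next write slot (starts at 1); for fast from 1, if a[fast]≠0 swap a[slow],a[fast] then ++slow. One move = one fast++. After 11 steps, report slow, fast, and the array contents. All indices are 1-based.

(s=1,f=1) a[fast]=4≠0 swap→a[1]=4 → slow++,fast++
(s=2,f=2) a[fast]=0 → fast++
(s=2,f=3) a[fast]=6≠0 swap→a[2]=6 → slow++,fast++
(s=3,f=4) a[fast]=8≠0 swap→a[3]=8 → slow++,fast++
(s=4,f=5) a[fast]=0 → fast++
(s=4,f=6) a[fast]=4≠0 swap→a[4]=4 → slow++,fast++
(s=5,f=7) a[fast]=7≠0 swap→a[5]=7 → slow++,fast++
(s=6,f=8) a[fast]=0 → fast++
(s=6,f=9) a[fast]=9≠0 swap→a[6]=9 → slow++,fast++
(s=7,f=10) a[fast]=0 → fast++
(s=7,f=11) a[fast]=0 → fast++

slow=7, fast=12, a=[4, 6, 8, 4, 7, 9, 0, 0, 0, 0, 0, 0, 1]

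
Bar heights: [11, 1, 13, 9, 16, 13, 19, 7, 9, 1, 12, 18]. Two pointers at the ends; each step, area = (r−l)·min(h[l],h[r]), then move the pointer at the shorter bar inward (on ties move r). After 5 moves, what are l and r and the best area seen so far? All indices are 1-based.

[1,12] min(11,18)*11=121 best=121 * → l++
[2,12] min(1,18)*10=10 best=121 → l++
[3,12] min(13,18)*9=117 best=121 → l++
[4,12] min(9,18)*8=72 best=121 → l++
[5,12] min(16,18)*7=112 best=121 → l++

l=6, r=12, best area=121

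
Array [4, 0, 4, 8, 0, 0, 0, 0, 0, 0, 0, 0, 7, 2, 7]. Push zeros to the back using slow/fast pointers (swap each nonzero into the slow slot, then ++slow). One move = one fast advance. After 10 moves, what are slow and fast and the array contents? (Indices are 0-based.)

slow=0 fast=0: a[fast]=4≠0 swap→a[0]=4, slow++,fast++
slow=1 fast=1: a[fast]=0, fast++
slow=1 fast=2: a[fast]=4≠0 swap→a[1]=4, slow++,fast++
slow=2 fast=3: a[fast]=8≠0 swap→a[2]=8, slow++,fast++
slow=3 fast=4: a[fast]=0, fast++
slow=3 fast=5: a[fast]=0, fast++
slow=3 fast=6: a[fast]=0, fast++
slow=3 fast=7: a[fast]=0, fast++
slow=3 fast=8: a[fast]=0, fast++
slow=3 fast=9: a[fast]=0, fast++

slow=3, fast=10, a=[4, 4, 8, 0, 0, 0, 0, 0, 0, 0, 0, 0, 7, 2, 7]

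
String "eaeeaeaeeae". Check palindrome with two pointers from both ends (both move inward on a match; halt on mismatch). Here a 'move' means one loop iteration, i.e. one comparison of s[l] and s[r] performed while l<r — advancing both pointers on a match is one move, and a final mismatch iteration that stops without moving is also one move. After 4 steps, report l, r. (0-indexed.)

l=0 r=10: 'e'=='e', l++,r--
l=1 r=9: 'a'=='a', l++,r--
l=2 r=8: 'e'=='e', l++,r--
l=3 r=7: 'e'=='e', l++,r--

l=4, r=6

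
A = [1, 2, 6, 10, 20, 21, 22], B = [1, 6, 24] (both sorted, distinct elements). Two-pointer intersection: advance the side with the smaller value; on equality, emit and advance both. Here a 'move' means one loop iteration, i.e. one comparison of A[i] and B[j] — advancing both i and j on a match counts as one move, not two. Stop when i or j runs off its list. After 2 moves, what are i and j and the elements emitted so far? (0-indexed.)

i=2, j=1, emitted=[1]

i=0 j=0: 1==1 emit, i++,j++
i=1 j=1: 2<6, i++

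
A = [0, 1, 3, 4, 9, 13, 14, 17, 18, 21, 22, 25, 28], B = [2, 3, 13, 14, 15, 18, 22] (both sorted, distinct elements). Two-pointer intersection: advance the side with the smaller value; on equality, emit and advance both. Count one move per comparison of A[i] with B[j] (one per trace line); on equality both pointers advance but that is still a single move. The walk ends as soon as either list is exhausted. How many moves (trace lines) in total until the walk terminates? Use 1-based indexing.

13 moves

[i=1,j=1] 0<2 → i++
[i=2,j=1] 1<2 → i++
[i=3,j=1] 3>2 → j++
[i=3,j=2] 3==3 emit → i++,j++
[i=4,j=3] 4<13 → i++
[i=5,j=3] 9<13 → i++
[i=6,j=3] 13==13 emit → i++,j++
[i=7,j=4] 14==14 emit → i++,j++
[i=8,j=5] 17>15 → j++
[i=8,j=6] 17<18 → i++
[i=9,j=6] 18==18 emit → i++,j++
[i=10,j=7] 21<22 → i++
[i=11,j=7] 22==22 emit → i++,j++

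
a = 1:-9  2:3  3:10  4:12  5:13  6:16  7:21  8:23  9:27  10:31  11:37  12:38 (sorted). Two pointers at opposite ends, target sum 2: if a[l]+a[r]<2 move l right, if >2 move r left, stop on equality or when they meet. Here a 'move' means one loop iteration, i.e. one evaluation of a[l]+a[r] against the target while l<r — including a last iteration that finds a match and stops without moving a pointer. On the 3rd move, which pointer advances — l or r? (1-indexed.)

r

[1,12] -9+38=29 >2 → r--
[1,11] -9+37=28 >2 → r--
[1,10] -9+31=22 >2 → r--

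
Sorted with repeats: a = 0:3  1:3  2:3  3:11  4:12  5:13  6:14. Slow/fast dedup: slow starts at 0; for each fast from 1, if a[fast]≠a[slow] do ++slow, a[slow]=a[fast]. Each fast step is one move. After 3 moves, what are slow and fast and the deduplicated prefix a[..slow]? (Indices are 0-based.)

slow=0 fast=1: a[fast]=3=a[slow] dup, fast++
slow=0 fast=2: a[fast]=3=a[slow] dup, fast++
slow=0 fast=3: a[fast]=11≠a[slow]=3 write a[1]=11, slow++,fast++

slow=1, fast=4, prefix=[3, 11]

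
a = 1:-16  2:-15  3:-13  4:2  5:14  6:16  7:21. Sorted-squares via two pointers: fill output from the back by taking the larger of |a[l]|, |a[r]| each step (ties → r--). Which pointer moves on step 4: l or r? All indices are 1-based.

[1,7] |-16|<=|21| out[7]=441 → r--
[1,6] |-16|<=|16| out[6]=256 → r--
[1,5] |-16|>|14| out[5]=256 → l++
[2,5] |-15|>|14| out[4]=225 → l++

l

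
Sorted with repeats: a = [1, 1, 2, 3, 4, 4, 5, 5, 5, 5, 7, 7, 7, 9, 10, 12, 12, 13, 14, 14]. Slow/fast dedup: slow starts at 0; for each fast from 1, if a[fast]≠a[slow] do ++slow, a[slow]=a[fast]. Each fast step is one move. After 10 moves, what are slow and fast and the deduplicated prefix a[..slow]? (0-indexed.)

slow=5, fast=11, prefix=[1, 2, 3, 4, 5, 7]

(s=0,f=1) a[fast]=1=a[slow] dup → fast++
(s=0,f=2) a[fast]=2≠a[slow]=1 write a[1]=2 → slow++,fast++
(s=1,f=3) a[fast]=3≠a[slow]=2 write a[2]=3 → slow++,fast++
(s=2,f=4) a[fast]=4≠a[slow]=3 write a[3]=4 → slow++,fast++
(s=3,f=5) a[fast]=4=a[slow] dup → fast++
(s=3,f=6) a[fast]=5≠a[slow]=4 write a[4]=5 → slow++,fast++
(s=4,f=7) a[fast]=5=a[slow] dup → fast++
(s=4,f=8) a[fast]=5=a[slow] dup → fast++
(s=4,f=9) a[fast]=5=a[slow] dup → fast++
(s=4,f=10) a[fast]=7≠a[slow]=5 write a[5]=7 → slow++,fast++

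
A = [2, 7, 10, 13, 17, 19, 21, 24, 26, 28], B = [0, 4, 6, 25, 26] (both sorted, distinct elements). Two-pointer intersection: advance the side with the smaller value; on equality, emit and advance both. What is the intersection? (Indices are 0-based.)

i=0 j=0: 2>0, j++
i=0 j=1: 2<4, i++
i=1 j=1: 7>4, j++
i=1 j=2: 7>6, j++
i=1 j=3: 7<25, i++
i=2 j=3: 10<25, i++
i=3 j=3: 13<25, i++
i=4 j=3: 17<25, i++
i=5 j=3: 19<25, i++
i=6 j=3: 21<25, i++
i=7 j=3: 24<25, i++
i=8 j=3: 26>25, j++
i=8 j=4: 26==26 emit, i++,j++

intersection = [26]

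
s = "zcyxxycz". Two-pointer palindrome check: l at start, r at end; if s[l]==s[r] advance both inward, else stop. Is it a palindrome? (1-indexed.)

palindrome

l=1 r=8: 'z'=='z', l++,r--
l=2 r=7: 'c'=='c', l++,r--
l=3 r=6: 'y'=='y', l++,r--
l=4 r=5: 'x'=='x', l++,r--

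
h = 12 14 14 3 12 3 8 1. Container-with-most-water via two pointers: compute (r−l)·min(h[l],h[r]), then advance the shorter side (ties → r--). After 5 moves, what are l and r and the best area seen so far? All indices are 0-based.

l=0, r=2, best area=48

l=0 r=7: min(12,1)*7=7 best=7 *, r--
l=0 r=6: min(12,8)*6=48 best=48 *, r--
l=0 r=5: min(12,3)*5=15 best=48, r--
l=0 r=4: min(12,12)*4=48 best=48, r--
l=0 r=3: min(12,3)*3=9 best=48, r--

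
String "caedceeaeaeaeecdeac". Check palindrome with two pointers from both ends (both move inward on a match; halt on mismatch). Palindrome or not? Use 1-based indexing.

l=1 r=19: 'c'=='c', l++,r--
l=2 r=18: 'a'=='a', l++,r--
l=3 r=17: 'e'=='e', l++,r--
l=4 r=16: 'd'=='d', l++,r--
l=5 r=15: 'c'=='c', l++,r--
l=6 r=14: 'e'=='e', l++,r--
l=7 r=13: 'e'=='e', l++,r--
l=8 r=12: 'a'=='a', l++,r--
l=9 r=11: 'e'=='e', l++,r--

palindrome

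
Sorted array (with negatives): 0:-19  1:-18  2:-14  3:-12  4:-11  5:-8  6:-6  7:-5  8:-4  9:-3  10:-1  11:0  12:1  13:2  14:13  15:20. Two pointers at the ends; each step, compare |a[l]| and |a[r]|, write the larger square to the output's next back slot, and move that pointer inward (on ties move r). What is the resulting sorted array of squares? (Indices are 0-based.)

[0, 1, 1, 4, 9, 16, 25, 36, 64, 121, 144, 169, 196, 324, 361, 400]

l=0 r=15: |-19|<=|20| out[15]=400, r--
l=0 r=14: |-19|>|13| out[14]=361, l++
l=1 r=14: |-18|>|13| out[13]=324, l++
l=2 r=14: |-14|>|13| out[12]=196, l++
l=3 r=14: |-12|<=|13| out[11]=169, r--
l=3 r=13: |-12|>|2| out[10]=144, l++
l=4 r=13: |-11|>|2| out[9]=121, l++
l=5 r=13: |-8|>|2| out[8]=64, l++
l=6 r=13: |-6|>|2| out[7]=36, l++
l=7 r=13: |-5|>|2| out[6]=25, l++
l=8 r=13: |-4|>|2| out[5]=16, l++
l=9 r=13: |-3|>|2| out[4]=9, l++
l=10 r=13: |-1|<=|2| out[3]=4, r--
l=10 r=12: |-1|<=|1| out[2]=1, r--
l=10 r=11: |-1|>|0| out[1]=1, l++
l=11 r=11: |0|<=|0| out[0]=0, r--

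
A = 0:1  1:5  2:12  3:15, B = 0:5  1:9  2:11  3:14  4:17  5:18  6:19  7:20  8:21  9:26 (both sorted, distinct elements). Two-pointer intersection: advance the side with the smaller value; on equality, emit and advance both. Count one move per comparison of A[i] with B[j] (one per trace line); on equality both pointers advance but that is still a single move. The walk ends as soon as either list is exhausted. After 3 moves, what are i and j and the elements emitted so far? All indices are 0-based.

[i=0,j=0] 1<5 → i++
[i=1,j=0] 5==5 emit → i++,j++
[i=2,j=1] 12>9 → j++

i=2, j=2, emitted=[5]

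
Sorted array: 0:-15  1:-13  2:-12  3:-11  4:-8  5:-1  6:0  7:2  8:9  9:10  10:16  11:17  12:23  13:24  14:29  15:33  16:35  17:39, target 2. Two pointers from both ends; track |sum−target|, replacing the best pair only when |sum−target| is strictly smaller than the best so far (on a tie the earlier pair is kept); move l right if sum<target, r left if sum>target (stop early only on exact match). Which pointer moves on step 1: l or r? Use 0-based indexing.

[0,17] -15+39=24 d=22 * → r--

r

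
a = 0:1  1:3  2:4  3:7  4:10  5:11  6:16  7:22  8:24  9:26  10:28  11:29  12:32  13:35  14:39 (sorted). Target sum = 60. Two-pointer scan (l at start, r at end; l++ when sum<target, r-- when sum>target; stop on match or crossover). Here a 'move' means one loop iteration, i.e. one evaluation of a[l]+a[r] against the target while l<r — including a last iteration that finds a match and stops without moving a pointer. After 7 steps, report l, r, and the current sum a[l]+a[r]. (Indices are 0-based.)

[0,14] 1+39=40 <60 → l++
[1,14] 3+39=42 <60 → l++
[2,14] 4+39=43 <60 → l++
[3,14] 7+39=46 <60 → l++
[4,14] 10+39=49 <60 → l++
[5,14] 11+39=50 <60 → l++
[6,14] 16+39=55 <60 → l++

l=7, r=14, sum=61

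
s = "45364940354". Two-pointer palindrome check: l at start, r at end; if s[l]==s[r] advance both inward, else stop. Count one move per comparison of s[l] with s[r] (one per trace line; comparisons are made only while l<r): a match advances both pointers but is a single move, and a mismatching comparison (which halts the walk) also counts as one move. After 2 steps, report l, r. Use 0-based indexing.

l=0 r=10: '4'=='4', l++,r--
l=1 r=9: '5'=='5', l++,r--

l=2, r=8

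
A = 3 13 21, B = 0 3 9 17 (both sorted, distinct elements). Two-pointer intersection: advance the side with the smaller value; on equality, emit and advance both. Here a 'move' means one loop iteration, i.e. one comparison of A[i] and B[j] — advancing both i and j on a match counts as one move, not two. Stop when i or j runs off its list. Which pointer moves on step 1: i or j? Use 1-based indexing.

j

i=1 j=1: 3>0, j++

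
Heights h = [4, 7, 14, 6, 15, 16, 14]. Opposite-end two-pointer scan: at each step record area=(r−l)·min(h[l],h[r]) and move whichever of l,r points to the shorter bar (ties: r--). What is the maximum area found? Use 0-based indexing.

max area = 56

[0,6] min(4,14)*6=24 best=24 * → l++
[1,6] min(7,14)*5=35 best=35 * → l++
[2,6] min(14,14)*4=56 best=56 * → r--
[2,5] min(14,16)*3=42 best=56 → l++
[3,5] min(6,16)*2=12 best=56 → l++
[4,5] min(15,16)*1=15 best=56 → l++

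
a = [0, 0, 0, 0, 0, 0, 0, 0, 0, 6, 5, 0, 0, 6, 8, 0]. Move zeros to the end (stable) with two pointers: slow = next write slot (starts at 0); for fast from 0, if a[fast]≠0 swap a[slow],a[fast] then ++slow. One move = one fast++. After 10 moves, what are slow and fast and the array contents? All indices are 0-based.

slow=0 fast=0: a[fast]=0, fast++
slow=0 fast=1: a[fast]=0, fast++
slow=0 fast=2: a[fast]=0, fast++
slow=0 fast=3: a[fast]=0, fast++
slow=0 fast=4: a[fast]=0, fast++
slow=0 fast=5: a[fast]=0, fast++
slow=0 fast=6: a[fast]=0, fast++
slow=0 fast=7: a[fast]=0, fast++
slow=0 fast=8: a[fast]=0, fast++
slow=0 fast=9: a[fast]=6≠0 swap→a[0]=6, slow++,fast++

slow=1, fast=10, a=[6, 0, 0, 0, 0, 0, 0, 0, 0, 0, 5, 0, 0, 6, 8, 0]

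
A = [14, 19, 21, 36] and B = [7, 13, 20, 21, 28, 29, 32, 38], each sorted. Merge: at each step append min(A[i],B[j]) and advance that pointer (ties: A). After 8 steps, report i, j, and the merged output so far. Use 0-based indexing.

i=3, j=5, merged so far=[7, 13, 14, 19, 20, 21, 21, 28]

[i=0,j=0] A[i]=14>B[j]=7 take 7 → j++
[i=0,j=1] A[i]=14>B[j]=13 take 13 → j++
[i=0,j=2] A[i]=14<=B[j]=20 take 14 → i++
[i=1,j=2] A[i]=19<=B[j]=20 take 19 → i++
[i=2,j=2] A[i]=21>B[j]=20 take 20 → j++
[i=2,j=3] A[i]=21<=B[j]=21 take 21 → i++
[i=3,j=3] A[i]=36>B[j]=21 take 21 → j++
[i=3,j=4] A[i]=36>B[j]=28 take 28 → j++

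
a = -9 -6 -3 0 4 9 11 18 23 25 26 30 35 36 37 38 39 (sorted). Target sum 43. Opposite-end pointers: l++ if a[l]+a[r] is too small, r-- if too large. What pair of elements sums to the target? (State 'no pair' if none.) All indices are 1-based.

(4, 39)

[1,17] -9+39=30 <43 → l++
[2,17] -6+39=33 <43 → l++
[3,17] -3+39=36 <43 → l++
[4,17] 0+39=39 <43 → l++
[5,17] 4+39=43 → found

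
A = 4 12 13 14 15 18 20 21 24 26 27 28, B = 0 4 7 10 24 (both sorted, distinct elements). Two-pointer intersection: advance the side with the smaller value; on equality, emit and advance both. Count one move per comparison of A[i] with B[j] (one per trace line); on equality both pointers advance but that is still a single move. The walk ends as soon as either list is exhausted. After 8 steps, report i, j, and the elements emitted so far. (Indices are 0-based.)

[i=0,j=0] 4>0 → j++
[i=0,j=1] 4==4 emit → i++,j++
[i=1,j=2] 12>7 → j++
[i=1,j=3] 12>10 → j++
[i=1,j=4] 12<24 → i++
[i=2,j=4] 13<24 → i++
[i=3,j=4] 14<24 → i++
[i=4,j=4] 15<24 → i++

i=5, j=4, emitted=[4]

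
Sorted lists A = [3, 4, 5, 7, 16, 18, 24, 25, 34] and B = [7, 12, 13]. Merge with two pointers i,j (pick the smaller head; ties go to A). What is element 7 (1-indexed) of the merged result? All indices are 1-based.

i=1 j=1: A[i]=3<=B[j]=7 take 3, i++
i=2 j=1: A[i]=4<=B[j]=7 take 4, i++
i=3 j=1: A[i]=5<=B[j]=7 take 5, i++
i=4 j=1: A[i]=7<=B[j]=7 take 7, i++
i=5 j=1: A[i]=16>B[j]=7 take 7, j++
i=5 j=2: A[i]=16>B[j]=12 take 12, j++
i=5 j=3: A[i]=16>B[j]=13 take 13, j++
i=5 j=4: B done, take A[i]=16, i++
i=6 j=4: B done, take A[i]=18, i++
i=7 j=4: B done, take A[i]=24, i++
i=8 j=4: B done, take A[i]=25, i++
i=9 j=4: B done, take A[i]=34, i++

merged[7] = 13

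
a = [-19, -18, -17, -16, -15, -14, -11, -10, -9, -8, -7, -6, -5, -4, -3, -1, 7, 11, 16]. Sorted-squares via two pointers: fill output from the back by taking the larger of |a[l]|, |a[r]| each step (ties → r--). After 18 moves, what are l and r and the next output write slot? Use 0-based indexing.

l=15, r=15, next write slot=0

l=0 r=18: |-19|>|16| out[18]=361, l++
l=1 r=18: |-18|>|16| out[17]=324, l++
l=2 r=18: |-17|>|16| out[16]=289, l++
l=3 r=18: |-16|<=|16| out[15]=256, r--
l=3 r=17: |-16|>|11| out[14]=256, l++
l=4 r=17: |-15|>|11| out[13]=225, l++
l=5 r=17: |-14|>|11| out[12]=196, l++
l=6 r=17: |-11|<=|11| out[11]=121, r--
l=6 r=16: |-11|>|7| out[10]=121, l++
l=7 r=16: |-10|>|7| out[9]=100, l++
l=8 r=16: |-9|>|7| out[8]=81, l++
l=9 r=16: |-8|>|7| out[7]=64, l++
l=10 r=16: |-7|<=|7| out[6]=49, r--
l=10 r=15: |-7|>|-1| out[5]=49, l++
l=11 r=15: |-6|>|-1| out[4]=36, l++
l=12 r=15: |-5|>|-1| out[3]=25, l++
l=13 r=15: |-4|>|-1| out[2]=16, l++
l=14 r=15: |-3|>|-1| out[1]=9, l++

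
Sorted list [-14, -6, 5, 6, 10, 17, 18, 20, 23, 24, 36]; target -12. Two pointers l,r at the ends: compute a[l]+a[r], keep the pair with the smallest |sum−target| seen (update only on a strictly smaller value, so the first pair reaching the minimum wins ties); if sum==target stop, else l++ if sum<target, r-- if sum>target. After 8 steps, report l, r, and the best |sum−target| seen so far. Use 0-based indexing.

l=0, r=2, best |Δ|=4

l=0 r=10: -14+36=22 d=34 *, r--
l=0 r=9: -14+24=10 d=22 *, r--
l=0 r=8: -14+23=9 d=21 *, r--
l=0 r=7: -14+20=6 d=18 *, r--
l=0 r=6: -14+18=4 d=16 *, r--
l=0 r=5: -14+17=3 d=15 *, r--
l=0 r=4: -14+10=-4 d=8 *, r--
l=0 r=3: -14+6=-8 d=4 *, r--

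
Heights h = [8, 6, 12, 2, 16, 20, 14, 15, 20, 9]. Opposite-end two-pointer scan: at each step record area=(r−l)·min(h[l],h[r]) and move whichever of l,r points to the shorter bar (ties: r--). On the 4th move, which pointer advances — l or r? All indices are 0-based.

l

l=0 r=9: min(8,9)*9=72 best=72 *, l++
l=1 r=9: min(6,9)*8=48 best=72, l++
l=2 r=9: min(12,9)*7=63 best=72, r--
l=2 r=8: min(12,20)*6=72 best=72, l++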